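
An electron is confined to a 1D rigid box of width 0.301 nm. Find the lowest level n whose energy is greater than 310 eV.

E_1 = h²/(8m_eL²) = 6.650×10^-19 J = 4.151 eV.
Need n² > 310/4.151 = 74.68, i.e. n > 8.642.
The smallest integer satisfying this is n = 9.

n = 9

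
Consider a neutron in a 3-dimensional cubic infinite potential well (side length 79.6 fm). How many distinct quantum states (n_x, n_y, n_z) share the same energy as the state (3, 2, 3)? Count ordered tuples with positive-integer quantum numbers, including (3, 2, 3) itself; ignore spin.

degeneracy = 3

The level has n_x² + n_y² + n_z² = 22. The ordered positive-integer solutions are (2, 3, 3), (3, 2, 3), (3, 3, 2).
That gives 3 states.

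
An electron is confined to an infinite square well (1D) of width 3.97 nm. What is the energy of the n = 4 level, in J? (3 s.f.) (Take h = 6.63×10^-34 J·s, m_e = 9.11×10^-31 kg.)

For an infinite well E_n = n²h²/(8m_eL²), so E_1 = h²/(8m_eL²) = (6.63×10^-34)²/(8·9.11×10^-31·(3.97×10^-9 m)²) = 3.827×10^-21 J.
Then E_4 = 4²·E_1 = 16·3.827×10^-21 J = 6.12×10^-20 J.

E_4 = 6.12×10^-20 J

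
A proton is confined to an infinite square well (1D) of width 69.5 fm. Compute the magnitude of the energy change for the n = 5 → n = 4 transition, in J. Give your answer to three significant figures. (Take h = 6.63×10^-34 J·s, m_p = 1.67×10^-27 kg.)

|ΔE| = 6.13×10^-14 J

E_1 = h²/(8m_pL²) = 6.812×10^-15 J.
|ΔE| = |5² − 4²|·E_1 = 9·6.812×10^-15 J = 6.13×10^-14 J.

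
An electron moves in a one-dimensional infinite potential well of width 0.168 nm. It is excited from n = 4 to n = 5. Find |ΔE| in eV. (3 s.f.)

E_1 = h²/(8m_eL²) = 2.135×10^-18 J.
|ΔE| = |4² − 5²|·E_1 = 9·2.135×10^-18 J = 1.921×10^-17 J = 120 eV.

|ΔE| = 120 eV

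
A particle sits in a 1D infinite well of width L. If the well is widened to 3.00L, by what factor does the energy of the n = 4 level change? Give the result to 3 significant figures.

0.111

E_n ∝ 1/L², so the energy scales by 1/3.00² = 0.111.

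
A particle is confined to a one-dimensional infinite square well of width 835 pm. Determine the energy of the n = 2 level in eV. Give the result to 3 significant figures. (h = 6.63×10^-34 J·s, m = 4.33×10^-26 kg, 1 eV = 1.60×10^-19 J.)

For an infinite well E_n = n²h²/(8mL²), so E_1 = h²/(8mL²) = (6.63×10^-34)²/(8·4.33×10^-26·(8.35×10^-10 m)²) = 1.820×10^-24 J.
Then E_2 = 2²·E_1 = 4·1.820×10^-24 J = 7.280×10^-24 J.
Converting, E_2 = 7.280×10^-24 J / (1.60×10^-19 J/eV) = 4.55×10^-5 eV.

E_2 = 4.55×10^-5 eV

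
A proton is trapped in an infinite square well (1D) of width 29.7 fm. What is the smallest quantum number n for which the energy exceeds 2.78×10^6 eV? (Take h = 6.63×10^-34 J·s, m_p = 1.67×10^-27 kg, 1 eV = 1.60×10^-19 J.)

n = 4

E_1 = h²/(8m_pL²) = 3.730×10^-14 J = 2.331×10^5 eV.
Need n² > 2.78×10^6/2.331×10^5 = 11.93, i.e. n > 3.454.
The smallest integer satisfying this is n = 4.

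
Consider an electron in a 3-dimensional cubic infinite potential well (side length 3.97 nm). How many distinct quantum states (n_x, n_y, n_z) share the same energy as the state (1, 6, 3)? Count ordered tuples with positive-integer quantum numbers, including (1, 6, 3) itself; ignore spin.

degeneracy = 6

The level has n_x² + n_y² + n_z² = 46. The ordered positive-integer solutions are (1, 3, 6), (1, 6, 3), (3, 1, 6), (3, 6, 1), (6, 1, 3), (6, 3, 1).
That gives 6 states.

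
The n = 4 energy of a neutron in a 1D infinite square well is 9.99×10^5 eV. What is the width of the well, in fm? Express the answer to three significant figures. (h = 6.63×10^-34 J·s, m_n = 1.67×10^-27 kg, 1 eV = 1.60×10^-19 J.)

From E_n = n²h²/(8m_nL²), L = n·h/√(8m_nE_n).
E_4 = 9.99×10^5 eV = 1.598×10^-13 J, so L = 4·6.63×10^-34/√(8·1.67×10^-27·1.598×10^-13) = 5.74×10^-14 m = 57.4 fm.

L = 57.4 fm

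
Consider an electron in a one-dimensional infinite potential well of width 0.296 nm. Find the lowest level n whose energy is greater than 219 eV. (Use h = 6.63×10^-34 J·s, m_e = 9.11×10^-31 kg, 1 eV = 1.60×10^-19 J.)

n = 8

E_1 = h²/(8m_eL²) = 6.884×10^-19 J = 4.303 eV.
Need n² > 219/4.303 = 50.89, i.e. n > 7.134.
The smallest integer satisfying this is n = 8.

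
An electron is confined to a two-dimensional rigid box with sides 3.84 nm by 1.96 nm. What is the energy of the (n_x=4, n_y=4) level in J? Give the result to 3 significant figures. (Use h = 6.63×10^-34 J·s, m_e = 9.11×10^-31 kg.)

E = 3.17×10^-19 J

For a 2D rectangular well E = (h²/8m_e)·Σ n_i²/L_i² = (6.63×10^-34)²/(8·9.11×10^-31) · [4²/(3.84 nm)² + 4²/(1.96 nm)²].
Evaluating gives E = 3.17×10^-19 J.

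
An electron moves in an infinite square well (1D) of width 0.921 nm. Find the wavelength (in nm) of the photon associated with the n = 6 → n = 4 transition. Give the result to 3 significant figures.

E_1 = h²/(8m_eL²) = 7.103×10^-20 J, so ΔE = (6² − 4²)E_1 = 1.421×10^-18 J.
λ = hc/ΔE = (6.626×10^-34·2.998×10^8)/1.421×10^-18 = 1.40×10^-7 m = 140 nm.

λ = 140 nm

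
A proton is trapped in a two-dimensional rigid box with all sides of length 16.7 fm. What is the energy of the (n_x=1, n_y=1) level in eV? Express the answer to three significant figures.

For a 2D rectangular well E = (h²/8m_p)·Σ n_i²/L_i² = (6.626×10^-34)²/(8·1.673×10^-27) · [1²/(16.7 fm)² + 1²/(16.7 fm)²].
Evaluating gives E = 2.352×10^-13 J = 1.47×10^6 eV.

E = 1.47×10^6 eV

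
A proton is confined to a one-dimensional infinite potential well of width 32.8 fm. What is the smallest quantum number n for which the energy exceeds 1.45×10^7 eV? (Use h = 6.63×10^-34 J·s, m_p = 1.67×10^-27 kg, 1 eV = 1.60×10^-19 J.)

n = 9

E_1 = h²/(8m_pL²) = 3.058×10^-14 J = 1.911×10^5 eV.
Need n² > 1.45×10^7/1.911×10^5 = 75.88, i.e. n > 8.711.
The smallest integer satisfying this is n = 9.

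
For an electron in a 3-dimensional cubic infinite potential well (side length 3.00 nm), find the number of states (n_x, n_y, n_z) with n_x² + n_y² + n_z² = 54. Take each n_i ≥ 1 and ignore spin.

The level has n_x² + n_y² + n_z² = 54. The ordered positive-integer solutions are (1, 2, 7), (1, 7, 2), (2, 1, 7), (2, 5, 5), (2, 7, 1), (3, 3, 6), (3, 6, 3), (5, 2, 5), (5, 5, 2), (6, 3, 3), (7, 1, 2), (7, 2, 1).
That gives 12 states.

degeneracy = 12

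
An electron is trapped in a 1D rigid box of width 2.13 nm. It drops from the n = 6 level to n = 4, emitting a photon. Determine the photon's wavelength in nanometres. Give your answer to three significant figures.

λ = 748 nm

E_1 = h²/(8m_eL²) = 1.328×10^-20 J, so ΔE = (6² − 4²)E_1 = 2.656×10^-19 J.
λ = hc/ΔE = (6.626×10^-34·2.998×10^8)/2.656×10^-19 = 7.48×10^-7 m = 748 nm.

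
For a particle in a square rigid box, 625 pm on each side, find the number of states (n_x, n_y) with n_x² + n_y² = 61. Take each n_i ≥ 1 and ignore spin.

The level has n_x² + n_y² = 61. The ordered positive-integer solutions are (5, 6), (6, 5).
That gives 2 states.

degeneracy = 2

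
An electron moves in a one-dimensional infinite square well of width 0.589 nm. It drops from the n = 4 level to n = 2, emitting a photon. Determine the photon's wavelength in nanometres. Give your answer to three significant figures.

E_1 = h²/(8m_eL²) = 1.737×10^-19 J, so ΔE = (4² − 2²)E_1 = 2.084×10^-18 J.
λ = hc/ΔE = (6.626×10^-34·2.998×10^8)/2.084×10^-18 = 9.53×10^-8 m = 95.3 nm.

λ = 95.3 nm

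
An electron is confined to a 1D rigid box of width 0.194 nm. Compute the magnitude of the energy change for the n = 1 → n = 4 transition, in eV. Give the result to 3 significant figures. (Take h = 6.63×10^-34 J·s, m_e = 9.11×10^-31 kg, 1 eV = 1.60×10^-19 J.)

E_1 = h²/(8m_eL²) = 1.603×10^-18 J.
|ΔE| = |1² − 4²|·E_1 = 15·1.603×10^-18 J = 2.405×10^-17 J = 150 eV.

|ΔE| = 150 eV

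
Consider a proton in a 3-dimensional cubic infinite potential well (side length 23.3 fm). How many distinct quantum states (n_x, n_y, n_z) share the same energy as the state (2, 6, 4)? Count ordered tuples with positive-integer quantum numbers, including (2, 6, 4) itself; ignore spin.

The level has n_x² + n_y² + n_z² = 56. The ordered positive-integer solutions are (2, 4, 6), (2, 6, 4), (4, 2, 6), (4, 6, 2), (6, 2, 4), (6, 4, 2).
That gives 6 states.

degeneracy = 6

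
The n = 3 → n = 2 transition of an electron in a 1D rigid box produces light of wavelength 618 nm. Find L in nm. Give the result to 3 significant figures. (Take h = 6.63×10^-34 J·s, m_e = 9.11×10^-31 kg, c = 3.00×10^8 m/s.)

L = 0.968 nm

The photon carries ΔE = hc/λ = 6.63×10^-34·3.00×10^8/6.18×10^-7 m = 3.218×10^-19 J.
Since ΔE = (3² − 2²)E_1, E_1 = 6.436×10^-20 J, and L = h/√(8m_eE_1) = 9.68×10^-10 m = 0.968 nm.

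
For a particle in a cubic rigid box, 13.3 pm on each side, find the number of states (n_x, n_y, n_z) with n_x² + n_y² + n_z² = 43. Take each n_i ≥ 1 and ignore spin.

degeneracy = 3

The level has n_x² + n_y² + n_z² = 43. The ordered positive-integer solutions are (3, 3, 5), (3, 5, 3), (5, 3, 3).
That gives 3 states.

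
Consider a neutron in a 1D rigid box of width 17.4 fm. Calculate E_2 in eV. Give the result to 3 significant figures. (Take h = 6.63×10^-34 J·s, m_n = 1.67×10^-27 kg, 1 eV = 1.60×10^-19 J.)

For an infinite well E_n = n²h²/(8m_nL²), so E_1 = h²/(8m_nL²) = (6.63×10^-34)²/(8·1.67×10^-27·(1.74×10^-14 m)²) = 1.087×10^-13 J.
Then E_2 = 2²·E_1 = 4·1.087×10^-13 J = 4.348×10^-13 J.
Converting, E_2 = 4.348×10^-13 J / (1.60×10^-19 J/eV) = 2.72×10^6 eV.

E_2 = 2.72×10^6 eV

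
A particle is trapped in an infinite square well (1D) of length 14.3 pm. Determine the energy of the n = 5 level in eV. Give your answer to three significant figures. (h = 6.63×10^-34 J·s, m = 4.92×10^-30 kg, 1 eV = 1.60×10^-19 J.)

E_5 = 8.53×10^3 eV

For an infinite well E_n = n²h²/(8mL²), so E_1 = h²/(8mL²) = (6.63×10^-34)²/(8·4.92×10^-30·(1.43×10^-11 m)²) = 5.461×10^-17 J.
Then E_5 = 5²·E_1 = 25·5.461×10^-17 J = 1.365×10^-15 J.
Converting, E_5 = 1.365×10^-15 J / (1.60×10^-19 J/eV) = 8.53×10^3 eV.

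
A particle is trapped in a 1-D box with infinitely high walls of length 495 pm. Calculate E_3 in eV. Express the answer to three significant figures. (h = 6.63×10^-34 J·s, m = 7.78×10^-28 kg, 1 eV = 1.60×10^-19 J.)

E_3 = 0.0162 eV

For an infinite well E_n = n²h²/(8mL²), so E_1 = h²/(8mL²) = (6.63×10^-34)²/(8·7.78×10^-28·(4.95×10^-10 m)²) = 2.882×10^-22 J.
Then E_3 = 3²·E_1 = 9·2.882×10^-22 J = 2.594×10^-21 J.
Converting, E_3 = 2.594×10^-21 J / (1.60×10^-19 J/eV) = 0.0162 eV.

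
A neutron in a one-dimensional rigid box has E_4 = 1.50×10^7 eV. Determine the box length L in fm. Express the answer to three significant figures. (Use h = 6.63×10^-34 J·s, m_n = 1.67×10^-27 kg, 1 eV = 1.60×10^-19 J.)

From E_n = n²h²/(8m_nL²), L = n·h/√(8m_nE_n).
E_4 = 1.50×10^7 eV = 2.400×10^-12 J, so L = 4·6.63×10^-34/√(8·1.67×10^-27·2.400×10^-12) = 1.48×10^-14 m = 14.8 fm.

L = 14.8 fm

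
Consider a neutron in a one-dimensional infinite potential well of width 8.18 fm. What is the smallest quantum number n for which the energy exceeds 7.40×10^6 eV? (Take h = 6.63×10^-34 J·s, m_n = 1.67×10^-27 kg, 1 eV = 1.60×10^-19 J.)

n = 2

E_1 = h²/(8m_nL²) = 4.917×10^-13 J = 3.073×10^6 eV.
Need n² > 7.40×10^6/3.073×10^6 = 2.408, i.e. n > 1.552.
The smallest integer satisfying this is n = 2.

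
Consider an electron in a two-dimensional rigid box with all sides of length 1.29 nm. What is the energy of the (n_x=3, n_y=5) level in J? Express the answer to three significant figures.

For a 2D rectangular well E = (h²/8m_e)·Σ n_i²/L_i² = (6.626×10^-34)²/(8·9.109×10^-31) · [3²/(1.29 nm)² + 5²/(1.29 nm)²].
Evaluating gives E = 1.23×10^-18 J.

E = 1.23×10^-18 J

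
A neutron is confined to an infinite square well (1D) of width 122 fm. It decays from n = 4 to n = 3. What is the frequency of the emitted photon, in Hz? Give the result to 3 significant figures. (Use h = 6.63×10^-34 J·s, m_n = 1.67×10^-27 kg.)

E_1 = h²/(8m_nL²) = 2.211×10^-15 J and ΔE = (4² − 3²)E_1 = 1.548×10^-14 J.
f = ΔE/h = 1.548×10^-14/6.63×10^-34 = 2.33×10^19 Hz.

f = 2.33×10^19 Hz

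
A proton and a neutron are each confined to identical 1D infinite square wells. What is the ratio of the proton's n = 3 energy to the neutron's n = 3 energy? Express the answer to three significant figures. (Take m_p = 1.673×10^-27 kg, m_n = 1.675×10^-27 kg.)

1.00

E_n ∝ 1/m at fixed n and L, so the ratio is m_n/m_p = 1.675×10^-27/1.673×10^-27 = 1.00.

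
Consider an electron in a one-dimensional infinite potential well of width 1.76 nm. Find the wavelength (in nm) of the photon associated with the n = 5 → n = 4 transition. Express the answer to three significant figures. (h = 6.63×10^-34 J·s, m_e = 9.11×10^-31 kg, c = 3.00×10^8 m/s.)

E_1 = h²/(8m_eL²) = 1.947×10^-20 J, so ΔE = (5² − 4²)E_1 = 1.752×10^-19 J.
λ = hc/ΔE = (6.63×10^-34·3.00×10^8)/1.752×10^-19 = 1.14×10^-6 m = 1.14×10^3 nm.

λ = 1.14×10^3 nm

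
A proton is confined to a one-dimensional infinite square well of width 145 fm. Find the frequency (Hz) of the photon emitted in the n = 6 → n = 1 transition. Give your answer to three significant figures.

f = 8.24×10^19 Hz

E_1 = h²/(8m_pL²) = 1.560×10^-15 J and ΔE = (6² − 1²)E_1 = 5.460×10^-14 J.
f = ΔE/h = 5.460×10^-14/6.626×10^-34 = 8.24×10^19 Hz.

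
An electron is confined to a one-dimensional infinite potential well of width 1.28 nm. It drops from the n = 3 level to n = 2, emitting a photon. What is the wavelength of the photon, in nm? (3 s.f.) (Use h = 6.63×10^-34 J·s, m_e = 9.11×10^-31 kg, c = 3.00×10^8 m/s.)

λ = 1.08×10^3 nm

E_1 = h²/(8m_eL²) = 3.681×10^-20 J, so ΔE = (3² − 2²)E_1 = 1.840×10^-19 J.
λ = hc/ΔE = (6.63×10^-34·3.00×10^8)/1.840×10^-19 = 1.08×10^-6 m = 1.08×10^3 nm.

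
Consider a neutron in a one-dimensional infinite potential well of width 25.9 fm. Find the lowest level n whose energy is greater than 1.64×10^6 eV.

n = 3

E_1 = h²/(8m_nL²) = 4.884×10^-14 J = 3.049×10^5 eV.
Need n² > 1.64×10^6/3.049×10^5 = 5.379, i.e. n > 2.319.
The smallest integer satisfying this is n = 3.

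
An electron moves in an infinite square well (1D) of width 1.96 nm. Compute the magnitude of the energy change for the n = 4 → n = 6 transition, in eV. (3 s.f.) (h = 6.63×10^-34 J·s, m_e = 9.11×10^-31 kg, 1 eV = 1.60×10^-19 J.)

|ΔE| = 1.96 eV

E_1 = h²/(8m_eL²) = 1.570×10^-20 J.
|ΔE| = |4² − 6²|·E_1 = 20·1.570×10^-20 J = 3.140×10^-19 J = 1.96 eV.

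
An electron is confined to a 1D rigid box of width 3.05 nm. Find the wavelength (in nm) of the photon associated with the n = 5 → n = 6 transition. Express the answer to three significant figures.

E_1 = h²/(8m_eL²) = 6.477×10^-21 J, so ΔE = (6² − 5²)E_1 = 7.125×10^-20 J.
λ = hc/ΔE = (6.626×10^-34·2.998×10^8)/7.125×10^-20 = 2.79×10^-6 m = 2.79×10^3 nm.

λ = 2.79×10^3 nm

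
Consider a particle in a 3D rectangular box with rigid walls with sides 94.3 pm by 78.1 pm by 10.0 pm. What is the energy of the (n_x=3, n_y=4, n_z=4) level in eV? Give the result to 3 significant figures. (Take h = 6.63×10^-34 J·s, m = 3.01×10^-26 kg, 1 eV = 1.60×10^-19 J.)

For a 3D rectangular well E = (h²/8m)·Σ n_i²/L_i² = (6.63×10^-34)²/(8·3.01×10^-26) · [3²/(94.3 pm)² + 4²/(78.1 pm)² + 4²/(10.0 pm)²].
Evaluating gives E = 2.987×10^-19 J = 1.87 eV.

E = 1.87 eV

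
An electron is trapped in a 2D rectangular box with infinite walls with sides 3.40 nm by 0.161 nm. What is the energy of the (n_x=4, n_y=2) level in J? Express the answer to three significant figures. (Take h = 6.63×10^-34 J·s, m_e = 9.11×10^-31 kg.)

E = 9.39×10^-18 J

For a 2D rectangular well E = (h²/8m_e)·Σ n_i²/L_i² = (6.63×10^-34)²/(8·9.11×10^-31) · [4²/(3.40 nm)² + 2²/(0.161 nm)²].
Evaluating gives E = 9.39×10^-18 J.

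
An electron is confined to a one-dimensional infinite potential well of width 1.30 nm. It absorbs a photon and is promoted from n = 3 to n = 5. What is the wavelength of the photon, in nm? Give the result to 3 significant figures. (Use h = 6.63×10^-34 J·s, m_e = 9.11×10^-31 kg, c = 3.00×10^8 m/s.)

E_1 = h²/(8m_eL²) = 3.569×10^-20 J, so ΔE = (5² − 3²)E_1 = 5.710×10^-19 J.
λ = hc/ΔE = (6.63×10^-34·3.00×10^8)/5.710×10^-19 = 3.48×10^-7 m = 348 nm.

λ = 348 nm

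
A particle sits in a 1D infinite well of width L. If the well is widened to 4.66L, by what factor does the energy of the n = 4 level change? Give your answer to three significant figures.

E_n ∝ 1/L², so the energy scales by 1/4.66² = 0.0460.

0.0460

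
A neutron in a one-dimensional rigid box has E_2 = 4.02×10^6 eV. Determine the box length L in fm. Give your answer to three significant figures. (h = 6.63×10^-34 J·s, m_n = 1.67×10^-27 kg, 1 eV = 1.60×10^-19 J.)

From E_n = n²h²/(8m_nL²), L = n·h/√(8m_nE_n).
E_2 = 4.02×10^6 eV = 6.432×10^-13 J, so L = 2·6.63×10^-34/√(8·1.67×10^-27·6.432×10^-13) = 1.43×10^-14 m = 14.3 fm.

L = 14.3 fm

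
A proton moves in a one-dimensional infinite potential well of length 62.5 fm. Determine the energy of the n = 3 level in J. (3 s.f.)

E_3 = 7.56×10^-14 J

For an infinite well E_n = n²h²/(8m_pL²), so E_1 = h²/(8m_pL²) = (6.626×10^-34)²/(8·1.673×10^-27·(6.25×10^-14 m)²) = 8.398×10^-15 J.
Then E_3 = 3²·E_1 = 9·8.398×10^-15 J = 7.56×10^-14 J.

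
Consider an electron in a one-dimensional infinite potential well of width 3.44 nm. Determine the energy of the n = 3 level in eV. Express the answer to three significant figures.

For an infinite well E_n = n²h²/(8m_eL²), so E_1 = h²/(8m_eL²) = (6.626×10^-34)²/(8·9.109×10^-31·(3.44×10^-9 m)²) = 5.091×10^-21 J.
Then E_3 = 3²·E_1 = 9·5.091×10^-21 J = 4.582×10^-20 J.
Converting, E_3 = 4.582×10^-20 J / (1.602×10^-19 J/eV) = 0.286 eV.

E_3 = 0.286 eV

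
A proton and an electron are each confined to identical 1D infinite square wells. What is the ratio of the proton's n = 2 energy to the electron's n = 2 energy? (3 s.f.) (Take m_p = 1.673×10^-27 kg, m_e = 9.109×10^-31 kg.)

E_n ∝ 1/m at fixed n and L, so the ratio is m_e/m_p = 9.109×10^-31/1.673×10^-27 = 5.44×10^-4.

5.44×10^-4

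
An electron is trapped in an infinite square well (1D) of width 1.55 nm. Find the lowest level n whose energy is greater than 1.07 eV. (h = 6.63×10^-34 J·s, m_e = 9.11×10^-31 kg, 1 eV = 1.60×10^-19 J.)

n = 3

E_1 = h²/(8m_eL²) = 2.510×10^-20 J = 0.1569 eV.
Need n² > 1.07/0.1569 = 6.820, i.e. n > 2.612.
The smallest integer satisfying this is n = 3.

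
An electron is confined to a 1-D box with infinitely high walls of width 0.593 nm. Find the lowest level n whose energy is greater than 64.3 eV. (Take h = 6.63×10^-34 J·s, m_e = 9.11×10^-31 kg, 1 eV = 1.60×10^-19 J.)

E_1 = h²/(8m_eL²) = 1.715×10^-19 J = 1.072 eV.
Need n² > 64.3/1.072 = 59.98, i.e. n > 7.745.
The smallest integer satisfying this is n = 8.

n = 8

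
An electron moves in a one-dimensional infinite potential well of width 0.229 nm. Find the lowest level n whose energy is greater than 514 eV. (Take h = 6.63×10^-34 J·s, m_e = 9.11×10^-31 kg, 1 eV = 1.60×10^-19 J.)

n = 9

E_1 = h²/(8m_eL²) = 1.150×10^-18 J = 7.188 eV.
Need n² > 514/7.188 = 71.51, i.e. n > 8.456.
The smallest integer satisfying this is n = 9.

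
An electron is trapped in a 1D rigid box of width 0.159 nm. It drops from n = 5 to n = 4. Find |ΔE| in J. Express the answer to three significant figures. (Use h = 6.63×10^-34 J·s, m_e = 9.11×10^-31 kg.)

|ΔE| = 2.15×10^-17 J

E_1 = h²/(8m_eL²) = 2.386×10^-18 J.
|ΔE| = |5² − 4²|·E_1 = 9·2.386×10^-18 J = 2.15×10^-17 J.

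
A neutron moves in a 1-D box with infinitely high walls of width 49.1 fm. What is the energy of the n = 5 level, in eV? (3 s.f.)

E_5 = 2.12×10^6 eV

For an infinite well E_n = n²h²/(8m_nL²), so E_1 = h²/(8m_nL²) = (6.626×10^-34)²/(8·1.675×10^-27·(4.91×10^-14 m)²) = 1.359×10^-14 J.
Then E_5 = 5²·E_1 = 25·1.359×10^-14 J = 3.397×10^-13 J.
Converting, E_5 = 3.397×10^-13 J / (1.602×10^-19 J/eV) = 2.12×10^6 eV.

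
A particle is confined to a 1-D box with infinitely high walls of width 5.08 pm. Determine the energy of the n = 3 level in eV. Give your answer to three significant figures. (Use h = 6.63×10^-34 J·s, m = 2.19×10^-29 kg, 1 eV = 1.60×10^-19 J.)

For an infinite well E_n = n²h²/(8mL²), so E_1 = h²/(8mL²) = (6.63×10^-34)²/(8·2.19×10^-29·(5.08×10^-12 m)²) = 9.722×10^-17 J.
Then E_3 = 3²·E_1 = 9·9.722×10^-17 J = 8.750×10^-16 J.
Converting, E_3 = 8.750×10^-16 J / (1.60×10^-19 J/eV) = 5.47×10^3 eV.

E_3 = 5.47×10^3 eV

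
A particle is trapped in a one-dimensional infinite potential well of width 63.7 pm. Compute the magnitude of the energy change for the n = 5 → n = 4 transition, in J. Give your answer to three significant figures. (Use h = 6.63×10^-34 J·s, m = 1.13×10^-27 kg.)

|ΔE| = 1.08×10^-19 J

E_1 = h²/(8mL²) = 1.198×10^-20 J.
|ΔE| = |5² − 4²|·E_1 = 9·1.198×10^-20 J = 1.08×10^-19 J.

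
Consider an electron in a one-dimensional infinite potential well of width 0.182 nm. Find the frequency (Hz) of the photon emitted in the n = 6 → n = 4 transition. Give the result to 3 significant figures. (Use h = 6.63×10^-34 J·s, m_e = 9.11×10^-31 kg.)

f = 5.49×10^16 Hz

E_1 = h²/(8m_eL²) = 1.821×10^-18 J and ΔE = (6² − 4²)E_1 = 3.642×10^-17 J.
f = ΔE/h = 3.642×10^-17/6.63×10^-34 = 5.49×10^16 Hz.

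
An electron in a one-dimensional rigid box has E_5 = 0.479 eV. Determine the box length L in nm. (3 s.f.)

L = 4.43 nm

From E_n = n²h²/(8m_eL²), L = n·h/√(8m_eE_n).
E_5 = 0.479 eV = 7.674×10^-20 J, so L = 5·6.626×10^-34/√(8·9.109×10^-31·7.674×10^-20) = 4.43×10^-9 m = 4.43 nm.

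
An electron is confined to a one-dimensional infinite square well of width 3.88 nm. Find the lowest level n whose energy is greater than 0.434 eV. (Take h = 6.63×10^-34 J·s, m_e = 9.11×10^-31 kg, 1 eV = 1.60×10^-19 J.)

n = 5

E_1 = h²/(8m_eL²) = 4.006×10^-21 J = 0.02504 eV.
Need n² > 0.434/0.02504 = 17.33, i.e. n > 4.163.
The smallest integer satisfying this is n = 5.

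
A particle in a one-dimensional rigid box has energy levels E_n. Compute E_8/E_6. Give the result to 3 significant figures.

E_n ∝ n², so E_8/E_6 = 8²/6² = 64/36 = 1.78.

1.78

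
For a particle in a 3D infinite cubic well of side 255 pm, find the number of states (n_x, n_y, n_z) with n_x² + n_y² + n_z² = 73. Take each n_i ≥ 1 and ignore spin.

The level has n_x² + n_y² + n_z² = 73. The ordered positive-integer solutions are (1, 6, 6), (6, 1, 6), (6, 6, 1).
That gives 3 states.

degeneracy = 3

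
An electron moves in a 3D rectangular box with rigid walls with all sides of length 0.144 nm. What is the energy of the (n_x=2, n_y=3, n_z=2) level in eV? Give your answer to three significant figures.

For a 3D rectangular well E = (h²/8m_e)·Σ n_i²/L_i² = (6.626×10^-34)²/(8·9.109×10^-31) · [2²/(0.144 nm)² + 3²/(0.144 nm)² + 2²/(0.144 nm)²].
Evaluating gives E = 4.939×10^-17 J = 308 eV.

E = 308 eV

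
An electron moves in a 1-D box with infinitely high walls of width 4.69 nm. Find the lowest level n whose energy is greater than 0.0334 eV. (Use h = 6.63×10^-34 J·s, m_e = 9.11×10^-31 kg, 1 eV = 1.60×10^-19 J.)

E_1 = h²/(8m_eL²) = 2.742×10^-21 J = 0.01714 eV.
Need n² > 0.0334/0.01714 = 1.949, i.e. n > 1.396.
The smallest integer satisfying this is n = 2.

n = 2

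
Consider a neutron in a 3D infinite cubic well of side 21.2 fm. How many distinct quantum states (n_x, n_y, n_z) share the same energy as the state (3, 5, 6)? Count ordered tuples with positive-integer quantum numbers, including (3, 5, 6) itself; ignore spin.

The level has n_x² + n_y² + n_z² = 70. The ordered positive-integer solutions are (3, 5, 6), (3, 6, 5), (5, 3, 6), (5, 6, 3), (6, 3, 5), (6, 5, 3).
That gives 6 states.

degeneracy = 6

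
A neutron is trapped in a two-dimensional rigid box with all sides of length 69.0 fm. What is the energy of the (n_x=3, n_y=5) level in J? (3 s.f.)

For a 2D rectangular well E = (h²/8m_n)·Σ n_i²/L_i² = (6.626×10^-34)²/(8·1.675×10^-27) · [3²/(69.0 fm)² + 5²/(69.0 fm)²].
Evaluating gives E = 2.34×10^-13 J.

E = 2.34×10^-13 J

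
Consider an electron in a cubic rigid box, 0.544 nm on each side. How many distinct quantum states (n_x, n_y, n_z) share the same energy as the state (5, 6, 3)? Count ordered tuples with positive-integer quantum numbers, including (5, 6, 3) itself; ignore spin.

degeneracy = 6

The level has n_x² + n_y² + n_z² = 70. The ordered positive-integer solutions are (3, 5, 6), (3, 6, 5), (5, 3, 6), (5, 6, 3), (6, 3, 5), (6, 5, 3).
That gives 6 states.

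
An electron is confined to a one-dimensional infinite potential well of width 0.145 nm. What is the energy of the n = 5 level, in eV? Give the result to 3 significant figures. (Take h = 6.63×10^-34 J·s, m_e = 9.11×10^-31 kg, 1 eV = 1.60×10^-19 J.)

For an infinite well E_n = n²h²/(8m_eL²), so E_1 = h²/(8m_eL²) = (6.63×10^-34)²/(8·9.11×10^-31·(1.45×10^-10 m)²) = 2.869×10^-18 J.
Then E_5 = 5²·E_1 = 25·2.869×10^-18 J = 7.172×10^-17 J.
Converting, E_5 = 7.172×10^-17 J / (1.60×10^-19 J/eV) = 448 eV.

E_5 = 448 eV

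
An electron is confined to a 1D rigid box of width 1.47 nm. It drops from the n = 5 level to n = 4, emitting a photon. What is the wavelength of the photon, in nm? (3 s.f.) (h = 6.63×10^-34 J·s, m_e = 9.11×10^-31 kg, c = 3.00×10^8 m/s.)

E_1 = h²/(8m_eL²) = 2.791×10^-20 J, so ΔE = (5² − 4²)E_1 = 2.512×10^-19 J.
λ = hc/ΔE = (6.63×10^-34·3.00×10^8)/2.512×10^-19 = 7.92×10^-7 m = 792 nm.

λ = 792 nm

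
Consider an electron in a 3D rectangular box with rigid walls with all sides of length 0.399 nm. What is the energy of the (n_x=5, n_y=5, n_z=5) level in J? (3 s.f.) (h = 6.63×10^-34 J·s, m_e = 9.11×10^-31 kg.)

For a 3D rectangular well E = (h²/8m_e)·Σ n_i²/L_i² = (6.63×10^-34)²/(8·9.11×10^-31) · [5²/(0.399 nm)² + 5²/(0.399 nm)² + 5²/(0.399 nm)²].
Evaluating gives E = 2.84×10^-17 J.

E = 2.84×10^-17 J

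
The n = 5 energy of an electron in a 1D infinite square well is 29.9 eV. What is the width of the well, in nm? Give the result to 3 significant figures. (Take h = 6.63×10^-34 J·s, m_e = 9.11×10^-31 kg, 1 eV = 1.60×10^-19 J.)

From E_n = n²h²/(8m_eL²), L = n·h/√(8m_eE_n).
E_5 = 29.9 eV = 4.784×10^-18 J, so L = 5·6.63×10^-34/√(8·9.11×10^-31·4.784×10^-18) = 5.61×10^-10 m = 0.561 nm.

L = 0.561 nm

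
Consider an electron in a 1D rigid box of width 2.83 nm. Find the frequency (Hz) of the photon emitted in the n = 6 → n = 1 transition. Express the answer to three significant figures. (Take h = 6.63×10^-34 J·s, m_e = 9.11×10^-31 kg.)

E_1 = h²/(8m_eL²) = 7.531×10^-21 J and ΔE = (6² − 1²)E_1 = 2.636×10^-19 J.
f = ΔE/h = 2.636×10^-19/6.63×10^-34 = 3.98×10^14 Hz.

f = 3.98×10^14 Hz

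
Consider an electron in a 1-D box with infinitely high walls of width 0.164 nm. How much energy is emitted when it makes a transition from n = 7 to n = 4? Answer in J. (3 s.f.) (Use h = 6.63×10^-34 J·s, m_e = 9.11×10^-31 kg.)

|ΔE| = 7.40×10^-17 J

E_1 = h²/(8m_eL²) = 2.242×10^-18 J.
|ΔE| = |7² − 4²|·E_1 = 33·2.242×10^-18 J = 7.40×10^-17 J.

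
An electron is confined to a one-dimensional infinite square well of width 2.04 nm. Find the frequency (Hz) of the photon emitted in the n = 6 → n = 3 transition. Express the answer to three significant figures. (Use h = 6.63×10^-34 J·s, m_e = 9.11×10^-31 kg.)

E_1 = h²/(8m_eL²) = 1.449×10^-20 J and ΔE = (6² − 3²)E_1 = 3.912×10^-19 J.
f = ΔE/h = 3.912×10^-19/6.63×10^-34 = 5.90×10^14 Hz.

f = 5.90×10^14 Hz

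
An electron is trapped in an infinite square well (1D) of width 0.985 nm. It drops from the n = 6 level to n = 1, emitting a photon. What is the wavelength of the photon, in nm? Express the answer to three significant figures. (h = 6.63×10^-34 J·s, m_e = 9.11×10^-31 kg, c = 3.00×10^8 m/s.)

E_1 = h²/(8m_eL²) = 6.217×10^-20 J, so ΔE = (6² − 1²)E_1 = 2.176×10^-18 J.
λ = hc/ΔE = (6.63×10^-34·3.00×10^8)/2.176×10^-18 = 9.14×10^-8 m = 91.4 nm.

λ = 91.4 nm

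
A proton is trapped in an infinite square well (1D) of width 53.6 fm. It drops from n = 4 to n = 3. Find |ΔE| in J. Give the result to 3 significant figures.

E_1 = h²/(8m_pL²) = 1.142×10^-14 J.
|ΔE| = |4² − 3²|·E_1 = 7·1.142×10^-14 J = 7.99×10^-14 J.

|ΔE| = 7.99×10^-14 J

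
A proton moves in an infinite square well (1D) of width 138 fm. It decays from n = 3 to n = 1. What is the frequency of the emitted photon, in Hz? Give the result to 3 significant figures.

f = 2.08×10^19 Hz

E_1 = h²/(8m_pL²) = 1.722×10^-15 J and ΔE = (3² − 1²)E_1 = 1.378×10^-14 J.
f = ΔE/h = 1.378×10^-14/6.626×10^-34 = 2.08×10^19 Hz.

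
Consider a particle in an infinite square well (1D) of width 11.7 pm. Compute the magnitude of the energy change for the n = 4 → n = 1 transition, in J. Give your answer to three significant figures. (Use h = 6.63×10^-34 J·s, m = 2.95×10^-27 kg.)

E_1 = h²/(8mL²) = 1.361×10^-19 J.
|ΔE| = |4² − 1²|·E_1 = 15·1.361×10^-19 J = 2.04×10^-18 J.

|ΔE| = 2.04×10^-18 J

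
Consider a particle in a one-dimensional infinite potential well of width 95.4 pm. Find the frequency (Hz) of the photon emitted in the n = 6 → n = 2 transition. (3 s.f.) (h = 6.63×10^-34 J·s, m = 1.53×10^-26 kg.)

f = 1.90×10^13 Hz

E_1 = h²/(8mL²) = 3.946×10^-22 J and ΔE = (6² − 2²)E_1 = 1.263×10^-20 J.
f = ΔE/h = 1.263×10^-20/6.63×10^-34 = 1.90×10^13 Hz.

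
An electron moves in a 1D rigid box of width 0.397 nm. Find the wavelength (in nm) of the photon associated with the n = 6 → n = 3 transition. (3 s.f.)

E_1 = h²/(8m_eL²) = 3.823×10^-19 J, so ΔE = (6² − 3²)E_1 = 1.032×10^-17 J.
λ = hc/ΔE = (6.626×10^-34·2.998×10^8)/1.032×10^-17 = 1.92×10^-8 m = 19.2 nm.

λ = 19.2 nm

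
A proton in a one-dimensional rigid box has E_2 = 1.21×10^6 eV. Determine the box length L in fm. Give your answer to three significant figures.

L = 26.0 fm

From E_n = n²h²/(8m_pL²), L = n·h/√(8m_pE_n).
E_2 = 1.21×10^6 eV = 1.938×10^-13 J, so L = 2·6.626×10^-34/√(8·1.673×10^-27·1.938×10^-13) = 2.60×10^-14 m = 26.0 fm.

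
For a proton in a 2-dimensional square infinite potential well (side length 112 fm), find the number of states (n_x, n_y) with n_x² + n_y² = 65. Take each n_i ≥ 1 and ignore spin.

degeneracy = 4

The level has n_x² + n_y² = 65. The ordered positive-integer solutions are (1, 8), (4, 7), (7, 4), (8, 1).
That gives 4 states.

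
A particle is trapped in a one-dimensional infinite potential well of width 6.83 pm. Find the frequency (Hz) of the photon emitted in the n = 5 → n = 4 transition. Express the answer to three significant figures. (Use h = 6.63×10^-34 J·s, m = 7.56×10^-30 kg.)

E_1 = h²/(8mL²) = 1.558×10^-16 J and ΔE = (5² − 4²)E_1 = 1.402×10^-15 J.
f = ΔE/h = 1.402×10^-15/6.63×10^-34 = 2.11×10^18 Hz.

f = 2.11×10^18 Hz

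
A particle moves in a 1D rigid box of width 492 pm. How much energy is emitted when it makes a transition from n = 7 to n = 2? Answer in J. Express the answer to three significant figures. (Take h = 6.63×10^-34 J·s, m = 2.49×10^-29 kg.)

|ΔE| = 4.10×10^-19 J

E_1 = h²/(8mL²) = 9.116×10^-21 J.
|ΔE| = |7² − 2²|·E_1 = 45·9.116×10^-21 J = 4.10×10^-19 J.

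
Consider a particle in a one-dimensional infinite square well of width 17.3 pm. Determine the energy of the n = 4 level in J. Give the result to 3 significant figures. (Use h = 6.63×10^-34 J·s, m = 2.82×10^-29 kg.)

For an infinite well E_n = n²h²/(8mL²), so E_1 = h²/(8mL²) = (6.63×10^-34)²/(8·2.82×10^-29·(1.73×10^-11 m)²) = 6.510×10^-18 J.
Then E_4 = 4²·E_1 = 16·6.510×10^-18 J = 1.04×10^-16 J.

E_4 = 1.04×10^-16 J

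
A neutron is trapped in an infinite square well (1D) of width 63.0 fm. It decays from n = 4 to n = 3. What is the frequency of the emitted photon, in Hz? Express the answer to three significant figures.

E_1 = h²/(8m_nL²) = 8.255×10^-15 J and ΔE = (4² − 3²)E_1 = 5.779×10^-14 J.
f = ΔE/h = 5.779×10^-14/6.626×10^-34 = 8.72×10^19 Hz.

f = 8.72×10^19 Hz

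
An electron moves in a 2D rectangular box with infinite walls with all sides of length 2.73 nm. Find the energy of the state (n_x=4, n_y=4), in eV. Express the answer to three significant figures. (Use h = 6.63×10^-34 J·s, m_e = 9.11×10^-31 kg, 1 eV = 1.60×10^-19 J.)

For a 2D rectangular well E = (h²/8m_e)·Σ n_i²/L_i² = (6.63×10^-34)²/(8·9.11×10^-31) · [4²/(2.73 nm)² + 4²/(2.73 nm)²].
Evaluating gives E = 2.590×10^-19 J = 1.62 eV.

E = 1.62 eV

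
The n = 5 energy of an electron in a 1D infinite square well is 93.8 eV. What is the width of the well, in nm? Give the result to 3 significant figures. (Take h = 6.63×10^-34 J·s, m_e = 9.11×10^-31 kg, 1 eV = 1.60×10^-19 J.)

From E_n = n²h²/(8m_eL²), L = n·h/√(8m_eE_n).
E_5 = 93.8 eV = 1.501×10^-17 J, so L = 5·6.63×10^-34/√(8·9.11×10^-31·1.501×10^-17) = 3.17×10^-10 m = 0.317 nm.

L = 0.317 nm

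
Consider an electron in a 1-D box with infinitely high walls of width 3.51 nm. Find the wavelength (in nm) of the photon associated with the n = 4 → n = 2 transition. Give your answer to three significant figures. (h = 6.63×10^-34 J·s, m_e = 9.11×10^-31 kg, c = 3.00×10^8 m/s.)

E_1 = h²/(8m_eL²) = 4.896×10^-21 J, so ΔE = (4² − 2²)E_1 = 5.875×10^-20 J.
λ = hc/ΔE = (6.63×10^-34·3.00×10^8)/5.875×10^-20 = 3.39×10^-6 m = 3.39×10^3 nm.

λ = 3.39×10^3 nm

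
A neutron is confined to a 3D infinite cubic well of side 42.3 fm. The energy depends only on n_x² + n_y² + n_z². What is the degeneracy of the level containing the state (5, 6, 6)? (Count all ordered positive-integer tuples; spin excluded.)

degeneracy = 3

The level has n_x² + n_y² + n_z² = 97. The ordered positive-integer solutions are (5, 6, 6), (6, 5, 6), (6, 6, 5).
That gives 3 states.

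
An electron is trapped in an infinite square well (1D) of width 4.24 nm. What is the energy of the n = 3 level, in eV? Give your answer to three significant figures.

For an infinite well E_n = n²h²/(8m_eL²), so E_1 = h²/(8m_eL²) = (6.626×10^-34)²/(8·9.109×10^-31·(4.24×10^-9 m)²) = 3.351×10^-21 J.
Then E_3 = 3²·E_1 = 9·3.351×10^-21 J = 3.016×10^-20 J.
Converting, E_3 = 3.016×10^-20 J / (1.602×10^-19 J/eV) = 0.188 eV.

E_3 = 0.188 eV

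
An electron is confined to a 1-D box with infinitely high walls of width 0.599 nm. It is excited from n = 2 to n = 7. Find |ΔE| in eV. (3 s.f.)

|ΔE| = 47.2 eV

E_1 = h²/(8m_eL²) = 1.679×10^-19 J.
|ΔE| = |2² − 7²|·E_1 = 45·1.679×10^-19 J = 7.555×10^-18 J = 47.2 eV.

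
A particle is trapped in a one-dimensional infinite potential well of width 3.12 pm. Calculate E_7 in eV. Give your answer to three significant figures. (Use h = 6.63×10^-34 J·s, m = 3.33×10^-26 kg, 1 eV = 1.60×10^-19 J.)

E_7 = 51.9 eV

For an infinite well E_n = n²h²/(8mL²), so E_1 = h²/(8mL²) = (6.63×10^-34)²/(8·3.33×10^-26·(3.12×10^-12 m)²) = 1.695×10^-19 J.
Then E_7 = 7²·E_1 = 49·1.695×10^-19 J = 8.305×10^-18 J.
Converting, E_7 = 8.305×10^-18 J / (1.60×10^-19 J/eV) = 51.9 eV.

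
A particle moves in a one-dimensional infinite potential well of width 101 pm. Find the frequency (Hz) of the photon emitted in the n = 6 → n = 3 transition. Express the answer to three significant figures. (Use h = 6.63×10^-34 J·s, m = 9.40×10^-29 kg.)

E_1 = h²/(8mL²) = 5.730×10^-20 J and ΔE = (6² − 3²)E_1 = 1.547×10^-18 J.
f = ΔE/h = 1.547×10^-18/6.63×10^-34 = 2.33×10^15 Hz.

f = 2.33×10^15 Hz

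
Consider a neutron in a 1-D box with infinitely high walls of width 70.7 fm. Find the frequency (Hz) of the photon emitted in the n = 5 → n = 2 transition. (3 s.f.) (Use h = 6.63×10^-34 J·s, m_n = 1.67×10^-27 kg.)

f = 2.08×10^20 Hz

E_1 = h²/(8m_nL²) = 6.582×10^-15 J and ΔE = (5² − 2²)E_1 = 1.382×10^-13 J.
f = ΔE/h = 1.382×10^-13/6.63×10^-34 = 2.08×10^20 Hz.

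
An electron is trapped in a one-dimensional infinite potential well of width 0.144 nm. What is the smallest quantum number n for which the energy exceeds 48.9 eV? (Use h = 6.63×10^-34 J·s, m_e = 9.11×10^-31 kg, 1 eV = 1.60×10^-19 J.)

n = 2

E_1 = h²/(8m_eL²) = 2.909×10^-18 J = 18.18 eV.
Need n² > 48.9/18.18 = 2.690, i.e. n > 1.640.
The smallest integer satisfying this is n = 2.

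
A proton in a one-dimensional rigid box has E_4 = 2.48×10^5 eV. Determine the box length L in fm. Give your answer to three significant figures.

L = 115 fm

From E_n = n²h²/(8m_pL²), L = n·h/√(8m_pE_n).
E_4 = 2.48×10^5 eV = 3.973×10^-14 J, so L = 4·6.626×10^-34/√(8·1.673×10^-27·3.973×10^-14) = 1.15×10^-13 m = 115 fm.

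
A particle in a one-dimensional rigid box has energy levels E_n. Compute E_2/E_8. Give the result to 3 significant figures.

0.0625

E_n ∝ n², so E_2/E_8 = 2²/8² = 4/64 = 0.0625.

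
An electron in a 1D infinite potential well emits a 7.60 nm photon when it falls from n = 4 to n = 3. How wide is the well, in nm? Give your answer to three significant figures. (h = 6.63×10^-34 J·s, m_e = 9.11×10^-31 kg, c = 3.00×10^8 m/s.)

L = 0.127 nm

The photon carries ΔE = hc/λ = 6.63×10^-34·3.00×10^8/7.60×10^-9 m = 2.617×10^-17 J.
Since ΔE = (4² − 3²)E_1, E_1 = 3.739×10^-18 J, and L = h/√(8m_eE_1) = 1.27×10^-10 m = 0.127 nm.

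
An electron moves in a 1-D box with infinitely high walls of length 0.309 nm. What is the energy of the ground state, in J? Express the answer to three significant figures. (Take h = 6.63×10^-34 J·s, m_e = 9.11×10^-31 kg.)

E_1 = 6.32×10^-19 J

For an infinite well E_n = n²h²/(8m_eL²), so E_1 = h²/(8m_eL²) = (6.63×10^-34)²/(8·9.11×10^-31·(3.09×10^-10 m)²) = 6.317×10^-19 J.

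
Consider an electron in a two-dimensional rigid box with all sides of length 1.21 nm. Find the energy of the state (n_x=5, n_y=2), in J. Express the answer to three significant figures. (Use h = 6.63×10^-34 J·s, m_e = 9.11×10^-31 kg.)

E = 1.19×10^-18 J

For a 2D rectangular well E = (h²/8m_e)·Σ n_i²/L_i² = (6.63×10^-34)²/(8·9.11×10^-31) · [5²/(1.21 nm)² + 2²/(1.21 nm)²].
Evaluating gives E = 1.19×10^-18 J.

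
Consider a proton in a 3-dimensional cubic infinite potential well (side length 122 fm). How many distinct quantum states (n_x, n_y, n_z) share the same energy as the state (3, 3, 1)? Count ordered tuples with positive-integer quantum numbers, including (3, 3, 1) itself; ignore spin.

The level has n_x² + n_y² + n_z² = 19. The ordered positive-integer solutions are (1, 3, 3), (3, 1, 3), (3, 3, 1).
That gives 3 states.

degeneracy = 3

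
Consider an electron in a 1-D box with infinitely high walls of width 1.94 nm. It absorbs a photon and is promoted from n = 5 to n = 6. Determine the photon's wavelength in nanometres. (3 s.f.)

λ = 1.13×10^3 nm

E_1 = h²/(8m_eL²) = 1.601×10^-20 J, so ΔE = (6² − 5²)E_1 = 1.761×10^-19 J.
λ = hc/ΔE = (6.626×10^-34·2.998×10^8)/1.761×10^-19 = 1.13×10^-6 m = 1.13×10^3 nm.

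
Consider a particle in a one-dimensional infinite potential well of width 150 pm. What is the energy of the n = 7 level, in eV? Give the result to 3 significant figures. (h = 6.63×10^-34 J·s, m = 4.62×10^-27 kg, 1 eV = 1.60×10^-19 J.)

E_7 = 0.162 eV

For an infinite well E_n = n²h²/(8mL²), so E_1 = h²/(8mL²) = (6.63×10^-34)²/(8·4.62×10^-27·(1.50×10^-10 m)²) = 5.286×10^-22 J.
Then E_7 = 7²·E_1 = 49·5.286×10^-22 J = 2.590×10^-20 J.
Converting, E_7 = 2.590×10^-20 J / (1.60×10^-19 J/eV) = 0.162 eV.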